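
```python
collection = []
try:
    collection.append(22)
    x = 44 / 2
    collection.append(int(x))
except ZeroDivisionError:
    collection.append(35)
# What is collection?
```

Step-by-step execution trace:
1. try: `collection.append(22)` → collection = [22].
2. `x = 44 / 2` → x = 22.0. No exception raised.
3. `collection.append(int(x))` → collection = [22, 22].
4. `except ZeroDivisionError` is skipped (no exception was raised).
Result: [22, 22]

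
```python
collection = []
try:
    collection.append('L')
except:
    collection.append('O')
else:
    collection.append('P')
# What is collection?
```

Step-by-step execution trace:
1. try: `collection.append('L')` → collection = ['L']. No exception raised.
2. `except` is skipped.
3. `else` runs (try completed without exception): `collection.append('P')` → collection = ['L', 'P'].
Result: ['L', 'P']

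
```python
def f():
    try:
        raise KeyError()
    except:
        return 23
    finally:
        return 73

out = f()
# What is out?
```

Step-by-step execution trace:
1. `f()` enters try: `raise KeyError()` raises KeyError.
2. bare `except` matches → `return 23` sets pending return value 23.
3. Before returning, `finally: return 73` runs and overrides the pending return.
4. f() returns 73 → out = 73.
Result: 73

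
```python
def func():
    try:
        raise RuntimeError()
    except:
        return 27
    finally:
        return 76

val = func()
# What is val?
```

Step-by-step execution trace:
1. `func()` enters try: `raise RuntimeError()` raises RuntimeError.
2. bare `except` matches → `return 27` sets pending return value 27.
3. Before returning, `finally: return 76` runs and overrides the pending return.
4. func() returns 76 → val = 76.
Result: 76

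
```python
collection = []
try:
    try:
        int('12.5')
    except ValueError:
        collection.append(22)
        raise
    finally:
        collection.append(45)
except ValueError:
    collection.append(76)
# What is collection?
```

Step-by-step execution trace:
1. Inner try: `int('12.5')` raises ValueError.
2. Inner `except ValueError` matches → `collection.append(22)` → collection = [22].
3. bare `raise` re-raises ValueError.
4. Inner `finally` runs during unwinding: `collection.append(45)` → collection = [22, 45].
5. Outer `except ValueError` matches → `collection.append(76)` → collection = [22, 45, 76].
Result: [22, 45, 76]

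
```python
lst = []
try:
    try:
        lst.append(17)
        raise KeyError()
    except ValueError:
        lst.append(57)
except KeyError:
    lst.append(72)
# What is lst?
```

Step-by-step execution trace:
1. Inner try: `lst.append(17)` → lst = [17].
2. `raise KeyError()` raises KeyError.
3. Inner `except ValueError` does not match KeyError; exception propagates to outer try.
4. Outer `except KeyError` matches → `lst.append(72)` → lst = [17, 72].
Result: [17, 72]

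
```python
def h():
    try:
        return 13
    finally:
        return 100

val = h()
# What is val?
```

Step-by-step execution trace:
1. `h()` enters try: `return 13` sets pending return value 13.
2. Before returning, `finally: return 100` runs and overrides the pending return.
3. h() returns 100 → val = 100.
Result: 100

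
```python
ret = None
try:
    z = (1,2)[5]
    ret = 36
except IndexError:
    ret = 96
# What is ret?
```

Step-by-step execution trace:
1. `z = (1,2)[5]` raises IndexError.
2. `ret = 36` is not reached.
3. `except IndexError` matches → ret = 96.
Result: 96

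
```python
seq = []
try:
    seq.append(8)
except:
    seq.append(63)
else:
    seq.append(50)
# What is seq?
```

Step-by-step execution trace:
1. try: `seq.append(8)` → seq = [8]. No exception raised.
2. `except` is skipped.
3. `else` runs (try completed without exception): `seq.append(50)` → seq = [8, 50].
Result: [8, 50]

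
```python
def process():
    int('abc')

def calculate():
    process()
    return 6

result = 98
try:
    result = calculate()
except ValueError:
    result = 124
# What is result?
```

Step-by-step execution trace:
1. result starts at 98.
2. try: `calculate()` calls `process()`.
3. `process()` evaluates `int('abc')`, which raises ValueError; it propagates through calculate (uncaught).
4. `return 6` in calculate is not reached; the assignment to result does not complete.
5. `except ValueError` matches → result = 124.
Result: 124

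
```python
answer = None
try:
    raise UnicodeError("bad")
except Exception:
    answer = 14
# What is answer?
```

Step-by-step execution trace:
1. `raise UnicodeError(...)` raises UnicodeError.
2. `except Exception` matches (UnicodeError is a subclass of Exception) → answer = 14.
Result: 14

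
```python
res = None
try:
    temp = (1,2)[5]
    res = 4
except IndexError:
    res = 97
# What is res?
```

Step-by-step execution trace:
1. `temp = (1,2)[5]` raises IndexError.
2. `res = 4` is not reached.
3. `except IndexError` matches → res = 97.
Result: 97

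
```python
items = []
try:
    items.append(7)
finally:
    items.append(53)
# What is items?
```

Step-by-step execution trace:
1. try: `items.append(7)` → items = [7].
2. The try body completes without raising.
3. finally always runs: `items.append(53)` → items = [7, 53].
Result: [7, 53]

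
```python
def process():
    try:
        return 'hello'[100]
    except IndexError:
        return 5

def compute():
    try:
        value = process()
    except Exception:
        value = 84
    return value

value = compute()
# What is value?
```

Step-by-step execution trace:
1. `compute()` calls `process()`.
2. In process: `'hello'[100]` raises IndexError; `except IndexError` catches it → returns 5.
3. In compute: `value = process()` → value = 5. No exception reaches compute.
4. `except Exception` is skipped; compute returns 5.
5. value = 5.
Result: 5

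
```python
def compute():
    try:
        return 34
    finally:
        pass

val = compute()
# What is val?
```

Step-by-step execution trace:
1. `compute()` enters try: `return 34` sets pending return value 34.
2. Before returning, `finally: pass` runs (no effect).
3. compute() returns 34 → val = 34.
Result: 34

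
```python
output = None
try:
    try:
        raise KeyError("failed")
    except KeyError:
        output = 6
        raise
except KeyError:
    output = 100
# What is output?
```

Step-by-step execution trace:
1. Inner try: `raise KeyError("failed")` raises KeyError.
2. Inner `except KeyError` matches → output = 6.
3. bare `raise` re-raises the same KeyError.
4. Outer `except KeyError` matches → output = 100.
Result: 100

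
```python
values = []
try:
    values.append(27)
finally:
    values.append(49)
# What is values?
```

Step-by-step execution trace:
1. try: `values.append(27)` → values = [27].
2. The try body completes without raising.
3. finally always runs: `values.append(49)` → values = [27, 49].
Result: [27, 49]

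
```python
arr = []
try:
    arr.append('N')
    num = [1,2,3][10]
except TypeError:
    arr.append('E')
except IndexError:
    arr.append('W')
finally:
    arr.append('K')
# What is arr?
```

Step-by-step execution trace:
1. try: `arr.append('N')` → arr = ['N'].
2. `num = [1,2,3][10]` raises IndexError.
3. `except TypeError` does not match IndexError; skipped.
4. `except IndexError` matches → `arr.append('W')` → arr = ['N', 'W'].
5. finally always runs: `arr.append('K')` → arr = ['N', 'W', 'K'].
Result: ['N', 'W', 'K']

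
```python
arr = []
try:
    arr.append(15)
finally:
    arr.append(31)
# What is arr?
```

Step-by-step execution trace:
1. try: `arr.append(15)` → arr = [15].
2. The try body completes without raising.
3. finally always runs: `arr.append(31)` → arr = [15, 31].
Result: [15, 31]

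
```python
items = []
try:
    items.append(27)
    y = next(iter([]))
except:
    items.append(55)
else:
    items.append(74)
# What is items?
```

Step-by-step execution trace:
1. try: `items.append(27)` → items = [27].
2. `y = next(iter([]))` raises StopIteration.
3. bare `except` matches → `items.append(55)` → items = [27, 55].
4. `else` is skipped (an exception was raised).
Result: [27, 55]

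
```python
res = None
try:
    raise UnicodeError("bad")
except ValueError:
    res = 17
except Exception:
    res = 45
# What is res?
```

Step-by-step execution trace:
1. `raise UnicodeError(...)` raises UnicodeError.
2. `except ValueError` matches (UnicodeError is a subclass of ValueError) → res = 17.
3. `except Exception` is not reached.
Result: 17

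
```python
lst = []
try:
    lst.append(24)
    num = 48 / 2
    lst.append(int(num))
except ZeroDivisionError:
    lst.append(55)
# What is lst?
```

Step-by-step execution trace:
1. try: `lst.append(24)` → lst = [24].
2. `num = 48 / 2` → num = 24.0. No exception raised.
3. `lst.append(int(num))` → lst = [24, 24].
4. `except ZeroDivisionError` is skipped (no exception was raised).
Result: [24, 24]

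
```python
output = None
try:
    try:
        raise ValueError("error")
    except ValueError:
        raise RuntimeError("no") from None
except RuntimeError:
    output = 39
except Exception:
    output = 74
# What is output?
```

Step-by-step execution trace:
1. Inner try raises ValueError; inner `except ValueError` catches it.
2. `raise RuntimeError(...) from None` raises RuntimeError (from None suppresses __context__, but the active exception is still RuntimeError).
3. Outer `except RuntimeError` matches → output = 39.
4. `except Exception` is not reached.
Result: 39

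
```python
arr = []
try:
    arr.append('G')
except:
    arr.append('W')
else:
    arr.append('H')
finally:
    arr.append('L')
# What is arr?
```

Step-by-step execution trace:
1. try: `arr.append('G')` → arr = ['G']. No exception raised.
2. `except` is skipped.
3. `else` runs: `arr.append('H')` → arr = ['G', 'H'].
4. `finally` always runs: `arr.append('L')` → arr = ['G', 'H', 'L'].
Result: ['G', 'H', 'L']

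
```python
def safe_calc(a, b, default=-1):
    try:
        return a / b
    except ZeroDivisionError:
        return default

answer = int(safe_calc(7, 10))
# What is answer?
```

Step-by-step execution trace:
1. `safe_calc(7, 10)` enters try: `return 7 / 10` → returns 0.7. No exception raised.
2. `except ZeroDivisionError` is skipped.
3. `int(0.7)` → 0 → answer = 0.
Result: 0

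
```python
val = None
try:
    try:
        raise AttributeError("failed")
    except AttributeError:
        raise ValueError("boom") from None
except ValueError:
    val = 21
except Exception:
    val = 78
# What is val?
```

Step-by-step execution trace:
1. Inner try raises AttributeError; inner `except AttributeError` catches it.
2. `raise ValueError(...) from None` raises ValueError (from None suppresses __context__, but the active exception is still ValueError).
3. Outer `except ValueError` matches → val = 21.
4. `except Exception` is not reached.
Result: 21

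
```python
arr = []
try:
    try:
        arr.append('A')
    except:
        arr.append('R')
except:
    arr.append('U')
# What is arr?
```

Step-by-step execution trace:
1. Inner try: `arr.append('A')` → arr = ['A']. No exception raised.
2. Inner `except` is skipped.
3. Inner try completes normally; outer `except` is skipped.
Result: ['A']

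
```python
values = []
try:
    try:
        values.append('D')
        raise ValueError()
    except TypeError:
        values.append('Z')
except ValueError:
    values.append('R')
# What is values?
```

Step-by-step execution trace:
1. Inner try: `values.append('D')` → values = ['D'].
2. `raise ValueError()` raises ValueError.
3. Inner `except TypeError` does not match ValueError; exception propagates to outer try.
4. Outer `except ValueError` matches → `values.append('R')` → values = ['D', 'R'].
Result: ['D', 'R']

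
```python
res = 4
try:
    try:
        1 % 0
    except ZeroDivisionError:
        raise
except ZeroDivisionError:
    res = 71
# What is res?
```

Step-by-step execution trace:
1. Inner try: `1 % 0` raises ZeroDivisionError.
2. Inner `except ZeroDivisionError` matches; bare `raise` re-raises the same ZeroDivisionError.
3. Outer `except ZeroDivisionError` matches → res = 71.
Result: 71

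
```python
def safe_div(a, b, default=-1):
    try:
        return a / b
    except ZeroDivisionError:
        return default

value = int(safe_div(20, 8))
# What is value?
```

Step-by-step execution trace:
1. `safe_div(20, 8)` enters try: `return 20 / 8` → returns 2.5. No exception raised.
2. `except ZeroDivisionError` is skipped.
3. `int(2.5)` → 2 → value = 2.
Result: 2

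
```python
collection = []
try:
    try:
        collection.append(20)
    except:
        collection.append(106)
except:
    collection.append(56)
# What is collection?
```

Step-by-step execution trace:
1. Inner try: `collection.append(20)` → collection = [20]. No exception raised.
2. Inner `except` is skipped.
3. Inner try completes normally; outer `except` is skipped.
Result: [20]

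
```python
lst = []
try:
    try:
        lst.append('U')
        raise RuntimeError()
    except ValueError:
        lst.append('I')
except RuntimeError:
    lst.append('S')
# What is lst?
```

Step-by-step execution trace:
1. Inner try: `lst.append('U')` → lst = ['U'].
2. `raise RuntimeError()` raises RuntimeError.
3. Inner `except ValueError` does not match RuntimeError; exception propagates to outer try.
4. Outer `except RuntimeError` matches → `lst.append('S')` → lst = ['U', 'S'].
Result: ['U', 'S']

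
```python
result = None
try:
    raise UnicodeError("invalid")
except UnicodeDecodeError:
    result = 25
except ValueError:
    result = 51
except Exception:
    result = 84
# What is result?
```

Step-by-step execution trace:
1. `raise UnicodeError(...)` raises UnicodeError.
2. `except UnicodeDecodeError` does not match (UnicodeError is not a subclass of UnicodeDecodeError); skipped.
3. `except ValueError` matches (UnicodeError is a subclass of ValueError) → result = 51.
4. `except Exception` is not reached.
Result: 51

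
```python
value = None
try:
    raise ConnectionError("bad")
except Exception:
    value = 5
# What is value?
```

Step-by-step execution trace:
1. `raise ConnectionError(...)` raises ConnectionError.
2. `except Exception` matches (ConnectionError is a subclass of Exception) → value = 5.
Result: 5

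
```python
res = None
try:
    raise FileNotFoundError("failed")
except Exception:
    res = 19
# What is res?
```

Step-by-step execution trace:
1. `raise FileNotFoundError(...)` raises FileNotFoundError.
2. `except Exception` matches (FileNotFoundError is a subclass of Exception) → res = 19.
Result: 19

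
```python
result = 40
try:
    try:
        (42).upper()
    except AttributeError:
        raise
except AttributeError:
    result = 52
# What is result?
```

Step-by-step execution trace:
1. Inner try: `(42).upper()` raises AttributeError.
2. Inner `except AttributeError` matches; bare `raise` re-raises the same AttributeError.
3. Outer `except AttributeError` matches → result = 52.
Result: 52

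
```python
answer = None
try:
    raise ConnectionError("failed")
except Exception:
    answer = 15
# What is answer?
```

Step-by-step execution trace:
1. `raise ConnectionError(...)` raises ConnectionError.
2. `except Exception` matches (ConnectionError is a subclass of Exception) → answer = 15.
Result: 15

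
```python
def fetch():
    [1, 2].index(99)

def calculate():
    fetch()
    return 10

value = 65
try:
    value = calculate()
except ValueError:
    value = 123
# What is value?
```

Step-by-step execution trace:
1. value starts at 65.
2. try: `calculate()` calls `fetch()`.
3. `fetch()` evaluates `[1, 2].index(99)`, which raises ValueError; it propagates through calculate (uncaught).
4. `return 10` in calculate is not reached; the assignment to value does not complete.
5. `except ValueError` matches → value = 123.
Result: 123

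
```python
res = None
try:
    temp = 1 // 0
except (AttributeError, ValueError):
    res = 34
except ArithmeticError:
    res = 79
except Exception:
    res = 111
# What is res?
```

Step-by-step execution trace:
1. `temp = 1 // 0` raises ZeroDivisionError.
2. `except (AttributeError, ValueError)` does not match ZeroDivisionError; skipped.
3. `except ArithmeticError` matches (ZeroDivisionError is a subclass of ArithmeticError) → res = 79.
4. `except Exception` is not reached.
Result: 79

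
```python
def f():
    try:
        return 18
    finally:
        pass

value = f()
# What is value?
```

Step-by-step execution trace:
1. `f()` enters try: `return 18` sets pending return value 18.
2. Before returning, `finally: pass` runs (no effect).
3. f() returns 18 → value = 18.
Result: 18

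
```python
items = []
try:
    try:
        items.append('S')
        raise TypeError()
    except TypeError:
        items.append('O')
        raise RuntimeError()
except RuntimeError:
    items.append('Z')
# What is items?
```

Step-by-step execution trace:
1. Inner try: `items.append('S')` → items = ['S'].
2. `raise TypeError()` raises TypeError.
3. Inner `except TypeError` matches → `items.append('O')` → items = ['S', 'O'].
4. `raise RuntimeError()` raises RuntimeError; propagates to outer try.
5. Outer `except RuntimeError` matches → `items.append('Z')` → items = ['S', 'O', 'Z'].
Result: ['S', 'O', 'Z']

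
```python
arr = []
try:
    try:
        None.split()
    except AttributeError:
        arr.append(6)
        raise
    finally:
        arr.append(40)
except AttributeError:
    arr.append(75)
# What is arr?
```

Step-by-step execution trace:
1. Inner try: `None.split()` raises AttributeError.
2. Inner `except AttributeError` matches → `arr.append(6)` → arr = [6].
3. bare `raise` re-raises AttributeError.
4. Inner `finally` runs during unwinding: `arr.append(40)` → arr = [6, 40].
5. Outer `except AttributeError` matches → `arr.append(75)` → arr = [6, 40, 75].
Result: [6, 40, 75]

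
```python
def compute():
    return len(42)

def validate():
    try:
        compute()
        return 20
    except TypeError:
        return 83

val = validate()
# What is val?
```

Step-by-step execution trace:
1. `validate()` calls `compute()`.
2. `compute()` evaluates `len(42)`, which raises TypeError; it propagates to the caller.
3. `return 20` is not reached.
4. `except TypeError` in validate matches → returns 83.
5. val = 83.
Result: 83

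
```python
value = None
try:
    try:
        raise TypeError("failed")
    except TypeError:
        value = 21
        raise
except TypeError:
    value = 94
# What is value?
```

Step-by-step execution trace:
1. Inner try: `raise TypeError("failed")` raises TypeError.
2. Inner `except TypeError` matches → value = 21.
3. bare `raise` re-raises the same TypeError.
4. Outer `except TypeError` matches → value = 94.
Result: 94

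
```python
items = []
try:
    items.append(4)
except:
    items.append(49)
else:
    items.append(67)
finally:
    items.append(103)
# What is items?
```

Step-by-step execution trace:
1. try: `items.append(4)` → items = [4]. No exception raised.
2. `except` is skipped.
3. `else` runs: `items.append(67)` → items = [4, 67].
4. `finally` always runs: `items.append(103)` → items = [4, 67, 103].
Result: [4, 67, 103]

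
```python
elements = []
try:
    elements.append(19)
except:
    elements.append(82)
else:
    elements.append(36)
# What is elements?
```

Step-by-step execution trace:
1. try: `elements.append(19)` → elements = [19]. No exception raised.
2. `except` is skipped.
3. `else` runs (try completed without exception): `elements.append(36)` → elements = [19, 36].
Result: [19, 36]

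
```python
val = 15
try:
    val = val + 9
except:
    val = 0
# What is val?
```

Step-by-step execution trace:
1. val starts at 15.
2. try: `val = val + 9` → val = 24. No exception raised.
3. `except` is skipped.
Result: 24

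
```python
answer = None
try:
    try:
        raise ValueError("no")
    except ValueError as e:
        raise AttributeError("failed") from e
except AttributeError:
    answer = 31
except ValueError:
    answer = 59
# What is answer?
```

Step-by-step execution trace:
1. Inner try raises ValueError; inner `except ValueError as e` catches it.
2. `raise AttributeError(...) from e` raises AttributeError (ValueError is attached as __cause__, but only AttributeError is active).
3. Outer `except AttributeError` matches → answer = 31.
4. `except ValueError` is not reached.
Result: 31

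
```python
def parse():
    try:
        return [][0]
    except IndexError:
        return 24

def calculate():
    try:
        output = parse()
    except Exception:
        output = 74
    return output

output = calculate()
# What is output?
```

Step-by-step execution trace:
1. `calculate()` calls `parse()`.
2. In parse: `[][0]` raises IndexError; `except IndexError` catches it → returns 24.
3. In calculate: `output = parse()` → output = 24. No exception reaches calculate.
4. `except Exception` is skipped; calculate returns 24.
5. output = 24.
Result: 24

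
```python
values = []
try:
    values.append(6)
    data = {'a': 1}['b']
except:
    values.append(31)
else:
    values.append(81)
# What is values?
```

Step-by-step execution trace:
1. try: `values.append(6)` → values = [6].
2. `data = {'a': 1}['b']` raises KeyError.
3. bare `except` matches → `values.append(31)` → values = [6, 31].
4. `else` is skipped (an exception was raised).
Result: [6, 31]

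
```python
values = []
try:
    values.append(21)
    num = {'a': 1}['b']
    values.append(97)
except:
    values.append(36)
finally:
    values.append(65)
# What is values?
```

Step-by-step execution trace:
1. try: `values.append(21)` → values = [21].
2. `num = {'a': 1}['b']` raises KeyError; `values.append(97)` is not reached.
3. bare `except` matches → `values.append(36)` → values = [21, 36].
4. finally always runs: `values.append(65)` → values = [21, 36, 65].
Result: [21, 36, 65]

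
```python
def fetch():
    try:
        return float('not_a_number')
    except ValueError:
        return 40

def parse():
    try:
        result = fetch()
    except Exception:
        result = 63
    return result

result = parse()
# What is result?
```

Step-by-step execution trace:
1. `parse()` calls `fetch()`.
2. In fetch: `float('not_a_number')` raises ValueError; `except ValueError` catches it → returns 40.
3. In parse: `result = fetch()` → result = 40. No exception reaches parse.
4. `except Exception` is skipped; parse returns 40.
5. result = 40.
Result: 40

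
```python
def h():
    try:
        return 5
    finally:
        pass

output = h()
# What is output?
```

Step-by-step execution trace:
1. `h()` enters try: `return 5` sets pending return value 5.
2. Before returning, `finally: pass` runs (no effect).
3. h() returns 5 → output = 5.
Result: 5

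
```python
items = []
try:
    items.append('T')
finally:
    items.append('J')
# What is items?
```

Step-by-step execution trace:
1. try: `items.append('T')` → items = ['T'].
2. The try body completes without raising.
3. finally always runs: `items.append('J')` → items = ['T', 'J'].
Result: ['T', 'J']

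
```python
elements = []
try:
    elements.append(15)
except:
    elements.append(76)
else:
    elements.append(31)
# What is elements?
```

Step-by-step execution trace:
1. try: `elements.append(15)` → elements = [15]. No exception raised.
2. `except` is skipped.
3. `else` runs (try completed without exception): `elements.append(31)` → elements = [15, 31].
Result: [15, 31]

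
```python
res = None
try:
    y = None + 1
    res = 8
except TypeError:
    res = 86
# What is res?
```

Step-by-step execution trace:
1. `y = None + 1` raises TypeError.
2. `res = 8` is not reached.
3. `except TypeError` matches → res = 86.
Result: 86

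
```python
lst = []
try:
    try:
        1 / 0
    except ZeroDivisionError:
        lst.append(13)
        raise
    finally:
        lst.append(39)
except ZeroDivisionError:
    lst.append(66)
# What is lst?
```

Step-by-step execution trace:
1. Inner try: `1 / 0` raises ZeroDivisionError.
2. Inner `except ZeroDivisionError` matches → `lst.append(13)` → lst = [13].
3. bare `raise` re-raises ZeroDivisionError.
4. Inner `finally` runs during unwinding: `lst.append(39)` → lst = [13, 39].
5. Outer `except ZeroDivisionError` matches → `lst.append(66)` → lst = [13, 39, 66].
Result: [13, 39, 66]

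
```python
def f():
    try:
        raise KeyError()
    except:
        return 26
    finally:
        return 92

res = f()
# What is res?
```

Step-by-step execution trace:
1. `f()` enters try: `raise KeyError()` raises KeyError.
2. bare `except` matches → `return 26` sets pending return value 26.
3. Before returning, `finally: return 92` runs and overrides the pending return.
4. f() returns 92 → res = 92.
Result: 92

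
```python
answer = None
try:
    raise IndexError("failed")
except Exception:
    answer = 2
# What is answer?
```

Step-by-step execution trace:
1. `raise IndexError(...)` raises IndexError.
2. `except Exception` matches (IndexError is a subclass of Exception) → answer = 2.
Result: 2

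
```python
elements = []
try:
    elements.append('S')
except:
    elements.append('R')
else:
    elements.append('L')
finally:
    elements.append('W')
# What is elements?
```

Step-by-step execution trace:
1. try: `elements.append('S')` → elements = ['S']. No exception raised.
2. `except` is skipped.
3. `else` runs: `elements.append('L')` → elements = ['S', 'L'].
4. `finally` always runs: `elements.append('W')` → elements = ['S', 'L', 'W'].
Result: ['S', 'L', 'W']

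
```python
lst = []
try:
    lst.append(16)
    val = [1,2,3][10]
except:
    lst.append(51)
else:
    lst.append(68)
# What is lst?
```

Step-by-step execution trace:
1. try: `lst.append(16)` → lst = [16].
2. `val = [1,2,3][10]` raises IndexError.
3. bare `except` matches → `lst.append(51)` → lst = [16, 51].
4. `else` is skipped (an exception was raised).
Result: [16, 51]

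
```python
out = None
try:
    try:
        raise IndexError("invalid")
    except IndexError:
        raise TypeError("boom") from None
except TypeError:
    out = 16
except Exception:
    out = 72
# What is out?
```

Step-by-step execution trace:
1. Inner try raises IndexError; inner `except IndexError` catches it.
2. `raise TypeError(...) from None` raises TypeError (from None suppresses __context__, but the active exception is still TypeError).
3. Outer `except TypeError` matches → out = 16.
4. `except Exception` is not reached.
Result: 16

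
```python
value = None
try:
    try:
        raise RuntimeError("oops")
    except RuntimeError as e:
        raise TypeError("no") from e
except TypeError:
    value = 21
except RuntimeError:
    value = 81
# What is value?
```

Step-by-step execution trace:
1. Inner try raises RuntimeError; inner `except RuntimeError as e` catches it.
2. `raise TypeError(...) from e` raises TypeError (RuntimeError is attached as __cause__, but only TypeError is active).
3. Outer `except TypeError` matches → value = 21.
4. `except RuntimeError` is not reached.
Result: 21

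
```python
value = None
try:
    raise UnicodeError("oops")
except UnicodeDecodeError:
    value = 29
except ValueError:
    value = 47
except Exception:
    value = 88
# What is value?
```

Step-by-step execution trace:
1. `raise UnicodeError(...)` raises UnicodeError.
2. `except UnicodeDecodeError` does not match (UnicodeError is not a subclass of UnicodeDecodeError); skipped.
3. `except ValueError` matches (UnicodeError is a subclass of ValueError) → value = 47.
4. `except Exception` is not reached.
Result: 47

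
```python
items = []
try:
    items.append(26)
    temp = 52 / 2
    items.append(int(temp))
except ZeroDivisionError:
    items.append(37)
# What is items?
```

Step-by-step execution trace:
1. try: `items.append(26)` → items = [26].
2. `temp = 52 / 2` → temp = 26.0. No exception raised.
3. `items.append(int(temp))` → items = [26, 26].
4. `except ZeroDivisionError` is skipped (no exception was raised).
Result: [26, 26]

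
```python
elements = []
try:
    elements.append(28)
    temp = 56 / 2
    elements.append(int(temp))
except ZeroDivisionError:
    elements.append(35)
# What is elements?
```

Step-by-step execution trace:
1. try: `elements.append(28)` → elements = [28].
2. `temp = 56 / 2` → temp = 28.0. No exception raised.
3. `elements.append(int(temp))` → elements = [28, 28].
4. `except ZeroDivisionError` is skipped (no exception was raised).
Result: [28, 28]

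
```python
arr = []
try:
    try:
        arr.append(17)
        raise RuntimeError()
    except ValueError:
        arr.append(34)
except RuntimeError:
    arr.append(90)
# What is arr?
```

Step-by-step execution trace:
1. Inner try: `arr.append(17)` → arr = [17].
2. `raise RuntimeError()` raises RuntimeError.
3. Inner `except ValueError` does not match RuntimeError; exception propagates to outer try.
4. Outer `except RuntimeError` matches → `arr.append(90)` → arr = [17, 90].
Result: [17, 90]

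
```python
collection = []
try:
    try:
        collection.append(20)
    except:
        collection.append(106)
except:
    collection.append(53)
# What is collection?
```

Step-by-step execution trace:
1. Inner try: `collection.append(20)` → collection = [20]. No exception raised.
2. Inner `except` is skipped.
3. Inner try completes normally; outer `except` is skipped.
Result: [20]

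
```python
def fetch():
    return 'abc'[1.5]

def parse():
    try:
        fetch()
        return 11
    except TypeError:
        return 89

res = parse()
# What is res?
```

Step-by-step execution trace:
1. `parse()` calls `fetch()`.
2. `fetch()` evaluates `'abc'[1.5]`, which raises TypeError; it propagates to the caller.
3. `return 11` is not reached.
4. `except TypeError` in parse matches → returns 89.
5. res = 89.
Result: 89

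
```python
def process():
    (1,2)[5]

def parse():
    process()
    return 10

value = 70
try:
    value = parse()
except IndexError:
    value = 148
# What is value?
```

Step-by-step execution trace:
1. value starts at 70.
2. try: `parse()` calls `process()`.
3. `process()` evaluates `(1,2)[5]`, which raises IndexError; it propagates through parse (uncaught).
4. `return 10` in parse is not reached; the assignment to value does not complete.
5. `except IndexError` matches → value = 148.
Result: 148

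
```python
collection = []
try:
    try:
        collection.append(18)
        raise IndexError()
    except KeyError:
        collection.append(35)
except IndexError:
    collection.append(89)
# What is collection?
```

Step-by-step execution trace:
1. Inner try: `collection.append(18)` → collection = [18].
2. `raise IndexError()` raises IndexError.
3. Inner `except KeyError` does not match IndexError; exception propagates to outer try.
4. Outer `except IndexError` matches → `collection.append(89)` → collection = [18, 89].
Result: [18, 89]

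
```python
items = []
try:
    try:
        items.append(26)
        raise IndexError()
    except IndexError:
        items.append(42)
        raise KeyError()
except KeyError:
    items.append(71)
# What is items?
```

Step-by-step execution trace:
1. Inner try: `items.append(26)` → items = [26].
2. `raise IndexError()` raises IndexError.
3. Inner `except IndexError` matches → `items.append(42)` → items = [26, 42].
4. `raise KeyError()` raises KeyError; propagates to outer try.
5. Outer `except KeyError` matches → `items.append(71)` → items = [26, 42, 71].
Result: [26, 42, 71]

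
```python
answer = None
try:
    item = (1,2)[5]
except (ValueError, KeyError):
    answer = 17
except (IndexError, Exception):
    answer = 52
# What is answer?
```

Step-by-step execution trace:
1. `item = (1,2)[5]` raises IndexError.
2. `except (ValueError, KeyError)` does not match IndexError; skipped.
3. `except (IndexError, Exception)` matches (IndexError is in the tuple) → answer = 52.
Result: 52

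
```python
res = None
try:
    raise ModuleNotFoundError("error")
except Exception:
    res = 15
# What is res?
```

Step-by-step execution trace:
1. `raise ModuleNotFoundError(...)` raises ModuleNotFoundError.
2. `except Exception` matches (ModuleNotFoundError is a subclass of Exception) → res = 15.
Result: 15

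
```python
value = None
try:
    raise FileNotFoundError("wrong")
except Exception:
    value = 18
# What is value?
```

Step-by-step execution trace:
1. `raise FileNotFoundError(...)` raises FileNotFoundError.
2. `except Exception` matches (FileNotFoundError is a subclass of Exception) → value = 18.
Result: 18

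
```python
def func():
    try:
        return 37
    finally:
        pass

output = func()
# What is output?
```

Step-by-step execution trace:
1. `func()` enters try: `return 37` sets pending return value 37.
2. Before returning, `finally: pass` runs (no effect).
3. func() returns 37 → output = 37.
Result: 37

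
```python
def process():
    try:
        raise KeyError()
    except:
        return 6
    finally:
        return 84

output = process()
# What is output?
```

Step-by-step execution trace:
1. `process()` enters try: `raise KeyError()` raises KeyError.
2. bare `except` matches → `return 6` sets pending return value 6.
3. Before returning, `finally: return 84` runs and overrides the pending return.
4. process() returns 84 → output = 84.
Result: 84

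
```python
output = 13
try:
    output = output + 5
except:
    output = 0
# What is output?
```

Step-by-step execution trace:
1. output starts at 13.
2. try: `output = output + 5` → output = 18. No exception raised.
3. `except` is skipped.
Result: 18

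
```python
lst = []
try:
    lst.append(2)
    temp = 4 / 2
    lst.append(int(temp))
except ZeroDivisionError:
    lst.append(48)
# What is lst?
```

Step-by-step execution trace:
1. try: `lst.append(2)` → lst = [2].
2. `temp = 4 / 2` → temp = 2.0. No exception raised.
3. `lst.append(int(temp))` → lst = [2, 2].
4. `except ZeroDivisionError` is skipped (no exception was raised).
Result: [2, 2]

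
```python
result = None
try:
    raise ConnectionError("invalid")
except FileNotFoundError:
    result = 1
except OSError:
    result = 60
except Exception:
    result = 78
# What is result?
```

Step-by-step execution trace:
1. `raise ConnectionError(...)` raises ConnectionError.
2. `except FileNotFoundError` does not match (ConnectionError is not a subclass of FileNotFoundError); skipped.
3. `except OSError` matches (ConnectionError is a subclass of OSError) → result = 60.
4. `except Exception` is not reached.
Result: 60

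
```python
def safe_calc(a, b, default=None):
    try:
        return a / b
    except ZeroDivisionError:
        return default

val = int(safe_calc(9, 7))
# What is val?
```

Step-by-step execution trace:
1. `safe_calc(9, 7)` enters try: `return 9 / 7` → returns 1.2857142857142858. No exception raised.
2. `except ZeroDivisionError` is skipped.
3. `int(1.2857142857142858)` → 1 → val = 1.
Result: 1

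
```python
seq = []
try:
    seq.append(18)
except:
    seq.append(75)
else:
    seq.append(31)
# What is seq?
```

Step-by-step execution trace:
1. try: `seq.append(18)` → seq = [18]. No exception raised.
2. `except` is skipped.
3. `else` runs (try completed without exception): `seq.append(31)` → seq = [18, 31].
Result: [18, 31]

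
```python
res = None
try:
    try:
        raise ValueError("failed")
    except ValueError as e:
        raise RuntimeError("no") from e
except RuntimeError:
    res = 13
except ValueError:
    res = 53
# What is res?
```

Step-by-step execution trace:
1. Inner try raises ValueError; inner `except ValueError as e` catches it.
2. `raise RuntimeError(...) from e` raises RuntimeError (ValueError is attached as __cause__, but only RuntimeError is active).
3. Outer `except RuntimeError` matches → res = 13.
4. `except ValueError` is not reached.
Result: 13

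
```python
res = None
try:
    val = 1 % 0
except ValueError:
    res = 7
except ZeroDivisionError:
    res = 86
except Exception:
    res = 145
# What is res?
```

Step-by-step execution trace:
1. `val = 1 % 0` raises ZeroDivisionError.
2. `except ValueError` does not match ZeroDivisionError; skipped.
3. `except ZeroDivisionError` matches → res = 86.
4. Remaining except clauses are skipped.
Result: 86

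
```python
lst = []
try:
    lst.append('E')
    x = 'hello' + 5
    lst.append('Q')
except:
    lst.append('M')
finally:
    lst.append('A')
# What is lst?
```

Step-by-step execution trace:
1. try: `lst.append('E')` → lst = ['E'].
2. `x = 'hello' + 5` raises TypeError; `lst.append('Q')` is not reached.
3. bare `except` matches → `lst.append('M')` → lst = ['E', 'M'].
4. finally always runs: `lst.append('A')` → lst = ['E', 'M', 'A'].
Result: ['E', 'M', 'A']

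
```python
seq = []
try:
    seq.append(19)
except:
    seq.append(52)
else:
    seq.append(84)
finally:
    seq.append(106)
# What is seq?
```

Step-by-step execution trace:
1. try: `seq.append(19)` → seq = [19]. No exception raised.
2. `except` is skipped.
3. `else` runs: `seq.append(84)` → seq = [19, 84].
4. `finally` always runs: `seq.append(106)` → seq = [19, 84, 106].
Result: [19, 84, 106]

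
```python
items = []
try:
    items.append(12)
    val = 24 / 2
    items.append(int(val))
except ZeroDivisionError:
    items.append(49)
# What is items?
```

Step-by-step execution trace:
1. try: `items.append(12)` → items = [12].
2. `val = 24 / 2` → val = 12.0. No exception raised.
3. `items.append(int(val))` → items = [12, 12].
4. `except ZeroDivisionError` is skipped (no exception was raised).
Result: [12, 12]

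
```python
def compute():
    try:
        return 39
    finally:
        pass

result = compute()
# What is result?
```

Step-by-step execution trace:
1. `compute()` enters try: `return 39` sets pending return value 39.
2. Before returning, `finally: pass` runs (no effect).
3. compute() returns 39 → result = 39.
Result: 39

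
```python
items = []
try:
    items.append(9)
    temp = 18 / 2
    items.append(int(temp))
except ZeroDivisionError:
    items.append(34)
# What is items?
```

Step-by-step execution trace:
1. try: `items.append(9)` → items = [9].
2. `temp = 18 / 2` → temp = 9.0. No exception raised.
3. `items.append(int(temp))` → items = [9, 9].
4. `except ZeroDivisionError` is skipped (no exception was raised).
Result: [9, 9]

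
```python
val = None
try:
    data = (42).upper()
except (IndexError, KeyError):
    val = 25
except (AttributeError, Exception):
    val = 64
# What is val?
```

Step-by-step execution trace:
1. `data = (42).upper()` raises AttributeError.
2. `except (IndexError, KeyError)` does not match AttributeError; skipped.
3. `except (AttributeError, Exception)` matches (AttributeError is in the tuple) → val = 64.
Result: 64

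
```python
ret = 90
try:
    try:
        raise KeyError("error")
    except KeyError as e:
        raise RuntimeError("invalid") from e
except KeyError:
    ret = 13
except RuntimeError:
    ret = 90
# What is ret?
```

Step-by-step execution trace:
1. Inner try raises KeyError; inner `except KeyError as e` catches it.
2. `raise RuntimeError(...) from e` raises RuntimeError (KeyError is attached as __cause__, but only RuntimeError is active).
3. Outer `except KeyError` does not match RuntimeError; skipped.
4. Outer `except RuntimeError` matches → ret = 90.
Result: 90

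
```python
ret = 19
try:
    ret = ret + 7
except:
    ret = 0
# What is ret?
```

Step-by-step execution trace:
1. ret starts at 19.
2. try: `ret = ret + 7` → ret = 26. No exception raised.
3. `except` is skipped.
Result: 26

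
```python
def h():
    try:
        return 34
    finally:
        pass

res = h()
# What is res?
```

Step-by-step execution trace:
1. `h()` enters try: `return 34` sets pending return value 34.
2. Before returning, `finally: pass` runs (no effect).
3. h() returns 34 → res = 34.
Result: 34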